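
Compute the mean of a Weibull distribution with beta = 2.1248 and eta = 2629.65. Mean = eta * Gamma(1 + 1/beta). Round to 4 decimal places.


beta = 2.1248, eta = 2629.65
1/beta = 0.4706
1 + 1/beta = 1.4706
Gamma(1.4706) = 0.8856
Mean = 2629.65 * 0.8856
Mean = 2328.9175

2328.9175


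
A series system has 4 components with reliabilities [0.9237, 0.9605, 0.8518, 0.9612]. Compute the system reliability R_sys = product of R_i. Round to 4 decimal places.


Components: [0.9237, 0.9605, 0.8518, 0.9612]
After component 1 (R=0.9237): product = 0.9237
After component 2 (R=0.9605): product = 0.8872
After component 3 (R=0.8518): product = 0.7557
After component 4 (R=0.9612): product = 0.7264
R_sys = 0.7264

0.7264


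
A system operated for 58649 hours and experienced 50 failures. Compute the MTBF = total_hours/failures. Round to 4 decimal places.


total_hours = 58649
failures = 50
MTBF = 58649 / 50
MTBF = 1172.98

1172.98


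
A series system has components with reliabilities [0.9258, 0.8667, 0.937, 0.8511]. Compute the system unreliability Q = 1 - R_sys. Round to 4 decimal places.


Components: [0.9258, 0.8667, 0.937, 0.8511]
After component 1: product = 0.9258
After component 2: product = 0.8024
After component 3: product = 0.7518
After component 4: product = 0.6399
R_sys = 0.6399
Q = 1 - 0.6399 = 0.3601

0.3601


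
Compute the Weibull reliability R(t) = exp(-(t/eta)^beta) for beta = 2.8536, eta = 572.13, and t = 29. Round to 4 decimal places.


beta = 2.8536, eta = 572.13, t = 29
t/eta = 29 / 572.13 = 0.0507
(t/eta)^beta = 0.0507^2.8536 = 0.0002
R(t) = exp(-0.0002)
R(t) = 0.9998

0.9998


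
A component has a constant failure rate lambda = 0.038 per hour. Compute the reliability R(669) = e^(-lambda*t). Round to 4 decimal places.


lambda = 0.038
t = 669
lambda * t = 25.422
R(t) = e^(-25.422)
R(t) = 0.0

0.0


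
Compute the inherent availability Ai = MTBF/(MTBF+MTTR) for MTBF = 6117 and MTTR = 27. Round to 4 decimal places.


MTBF = 6117
MTTR = 27
MTBF + MTTR = 6144
Ai = 6117 / 6144
Ai = 0.9956

0.9956


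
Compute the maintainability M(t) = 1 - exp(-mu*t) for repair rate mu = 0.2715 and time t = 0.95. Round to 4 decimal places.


mu = 0.2715, t = 0.95
mu * t = 0.2715 * 0.95 = 0.2579
exp(-0.2579) = 0.7727
M(t) = 1 - 0.7727
M(t) = 0.2273

0.2273


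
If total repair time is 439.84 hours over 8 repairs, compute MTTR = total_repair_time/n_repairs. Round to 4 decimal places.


total_repair_time = 439.84
n_repairs = 8
MTTR = 439.84 / 8
MTTR = 54.98

54.98


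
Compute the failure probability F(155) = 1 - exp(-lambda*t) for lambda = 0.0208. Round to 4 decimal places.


lambda = 0.0208, t = 155
lambda * t = 3.224
exp(-3.224) = 0.0398
F(t) = 1 - 0.0398
F(t) = 0.9602

0.9602


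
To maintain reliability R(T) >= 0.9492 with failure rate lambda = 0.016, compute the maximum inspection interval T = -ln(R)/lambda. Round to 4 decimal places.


R_target = 0.9492
lambda = 0.016
-ln(0.9492) = 0.0521
T = 0.0521 / 0.016
T = 3.2585

3.2585


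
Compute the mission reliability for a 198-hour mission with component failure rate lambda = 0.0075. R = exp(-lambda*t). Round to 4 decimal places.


lambda = 0.0075
mission_time = 198
lambda * t = 0.0075 * 198 = 1.485
R = exp(-1.485)
R = 0.2265

0.2265


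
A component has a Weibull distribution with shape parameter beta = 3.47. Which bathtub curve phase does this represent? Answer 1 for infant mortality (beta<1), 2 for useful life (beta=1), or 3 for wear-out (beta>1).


beta = 3.47
Compare beta to 1:
beta < 1 => infant mortality (phase 1)
beta = 1 => useful life (phase 2)
beta > 1 => wear-out (phase 3)
Since beta = 3.47, this is wear-out (increasing failure rate)
Phase = 3

3


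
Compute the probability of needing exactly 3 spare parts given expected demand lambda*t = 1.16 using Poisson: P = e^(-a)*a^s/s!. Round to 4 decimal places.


a = 1.16, s = 3
e^(-a) = e^(-1.16) = 0.3135
a^s = 1.16^3 = 1.5609
s! = 6
P = 0.3135 * 1.5609 / 6
P = 0.0816

0.0816


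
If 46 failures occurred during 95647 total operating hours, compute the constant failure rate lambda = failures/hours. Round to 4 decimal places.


failures = 46
total_hours = 95647
lambda = 46 / 95647
lambda = 0.0005

0.0005


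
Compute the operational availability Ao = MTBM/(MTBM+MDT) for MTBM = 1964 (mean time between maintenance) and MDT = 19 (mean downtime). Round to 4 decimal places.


MTBM = 1964
MDT = 19
MTBM + MDT = 1983
Ao = 1964 / 1983
Ao = 0.9904

0.9904


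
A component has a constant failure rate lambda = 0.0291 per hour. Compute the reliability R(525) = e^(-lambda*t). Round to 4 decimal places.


lambda = 0.0291
t = 525
lambda * t = 15.2775
R(t) = e^(-15.2775)
R(t) = 0.0

0.0


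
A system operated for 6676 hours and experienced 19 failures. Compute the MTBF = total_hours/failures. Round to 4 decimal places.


total_hours = 6676
failures = 19
MTBF = 6676 / 19
MTBF = 351.3684

351.3684


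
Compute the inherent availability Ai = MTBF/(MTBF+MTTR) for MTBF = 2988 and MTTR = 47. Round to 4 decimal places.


MTBF = 2988
MTTR = 47
MTBF + MTTR = 3035
Ai = 2988 / 3035
Ai = 0.9845

0.9845


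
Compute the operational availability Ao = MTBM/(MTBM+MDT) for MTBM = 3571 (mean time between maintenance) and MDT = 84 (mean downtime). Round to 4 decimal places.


MTBM = 3571
MDT = 84
MTBM + MDT = 3655
Ao = 3571 / 3655
Ao = 0.977

0.977


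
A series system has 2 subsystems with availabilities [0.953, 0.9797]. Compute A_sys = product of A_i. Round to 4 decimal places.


Subsystems: [0.953, 0.9797]
After subsystem 1 (A=0.953): product = 0.953
After subsystem 2 (A=0.9797): product = 0.9337
A_sys = 0.9337

0.9337


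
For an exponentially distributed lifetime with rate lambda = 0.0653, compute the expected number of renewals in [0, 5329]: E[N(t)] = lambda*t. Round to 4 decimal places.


lambda = 0.0653
t = 5329
E[N(t)] = lambda * t
E[N(t)] = 0.0653 * 5329
E[N(t)] = 347.9837

347.9837


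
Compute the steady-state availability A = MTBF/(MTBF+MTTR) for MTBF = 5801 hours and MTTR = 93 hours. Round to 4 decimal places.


MTBF = 5801
MTTR = 93
MTBF + MTTR = 5894
A = 5801 / 5894
A = 0.9842

0.9842


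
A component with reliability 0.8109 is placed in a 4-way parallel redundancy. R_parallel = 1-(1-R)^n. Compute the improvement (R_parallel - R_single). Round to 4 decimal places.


R_single = 0.8109, n = 4
1 - R_single = 0.1891
(1 - R_single)^n = 0.1891^4 = 0.0013
R_parallel = 1 - 0.0013 = 0.9987
Improvement = 0.9987 - 0.8109
Improvement = 0.1878

0.1878


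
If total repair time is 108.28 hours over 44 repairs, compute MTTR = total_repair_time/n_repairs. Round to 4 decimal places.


total_repair_time = 108.28
n_repairs = 44
MTTR = 108.28 / 44
MTTR = 2.4609

2.4609


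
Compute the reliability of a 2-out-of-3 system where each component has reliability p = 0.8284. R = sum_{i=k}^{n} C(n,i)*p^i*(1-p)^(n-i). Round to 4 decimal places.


k = 2, n = 3, p = 0.8284
i=2: C(3,2)=3 * 0.8284^2 * 0.1716^1 = 0.3533
i=3: C(3,3)=1 * 0.8284^3 * 0.1716^0 = 0.5685
R = sum of terms = 0.9218

0.9218


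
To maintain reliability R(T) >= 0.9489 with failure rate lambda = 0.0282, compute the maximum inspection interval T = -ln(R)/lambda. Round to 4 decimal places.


R_target = 0.9489
lambda = 0.0282
-ln(0.9489) = 0.0525
T = 0.0525 / 0.0282
T = 1.86

1.86


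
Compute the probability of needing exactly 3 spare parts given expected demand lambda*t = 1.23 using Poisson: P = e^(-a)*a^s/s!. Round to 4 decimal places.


a = 1.23, s = 3
e^(-a) = e^(-1.23) = 0.2923
a^s = 1.23^3 = 1.8609
s! = 6
P = 0.2923 * 1.8609 / 6
P = 0.0907

0.0907


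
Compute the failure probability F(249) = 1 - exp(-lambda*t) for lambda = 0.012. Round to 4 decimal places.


lambda = 0.012, t = 249
lambda * t = 2.988
exp(-2.988) = 0.0504
F(t) = 1 - 0.0504
F(t) = 0.9496

0.9496


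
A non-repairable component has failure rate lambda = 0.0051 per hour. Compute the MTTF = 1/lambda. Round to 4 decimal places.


lambda = 0.0051
MTTF = 1 / 0.0051
MTTF = 196.0784

196.0784


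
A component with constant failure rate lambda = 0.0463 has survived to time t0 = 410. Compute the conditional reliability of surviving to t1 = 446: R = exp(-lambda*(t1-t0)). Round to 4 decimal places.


lambda = 0.0463
t0 = 410, t1 = 446
t1 - t0 = 36
lambda * (t1-t0) = 0.0463 * 36 = 1.6668
R = exp(-1.6668)
R = 0.1889

0.1889


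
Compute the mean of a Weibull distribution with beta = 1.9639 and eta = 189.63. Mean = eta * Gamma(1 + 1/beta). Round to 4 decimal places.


beta = 1.9639, eta = 189.63
1/beta = 0.5092
1 + 1/beta = 1.5092
Gamma(1.5092) = 0.8866
Mean = 189.63 * 0.8866
Mean = 168.1182

168.1182


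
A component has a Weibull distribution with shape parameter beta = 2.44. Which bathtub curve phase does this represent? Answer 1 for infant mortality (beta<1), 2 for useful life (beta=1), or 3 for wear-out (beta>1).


beta = 2.44
Compare beta to 1:
beta < 1 => infant mortality (phase 1)
beta = 1 => useful life (phase 2)
beta > 1 => wear-out (phase 3)
Since beta = 2.44, this is wear-out (increasing failure rate)
Phase = 3

3


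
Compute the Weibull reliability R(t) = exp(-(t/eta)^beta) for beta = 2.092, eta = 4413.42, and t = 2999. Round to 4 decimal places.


beta = 2.092, eta = 4413.42, t = 2999
t/eta = 2999 / 4413.42 = 0.6795
(t/eta)^beta = 0.6795^2.092 = 0.4456
R(t) = exp(-0.4456)
R(t) = 0.6404

0.6404


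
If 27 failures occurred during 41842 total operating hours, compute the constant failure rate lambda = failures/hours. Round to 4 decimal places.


failures = 27
total_hours = 41842
lambda = 27 / 41842
lambda = 0.0006

0.0006


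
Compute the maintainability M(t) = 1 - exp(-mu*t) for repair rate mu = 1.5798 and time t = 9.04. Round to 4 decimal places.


mu = 1.5798, t = 9.04
mu * t = 1.5798 * 9.04 = 14.2814
exp(-14.2814) = 0.0
M(t) = 1 - 0.0
M(t) = 1.0

1.0


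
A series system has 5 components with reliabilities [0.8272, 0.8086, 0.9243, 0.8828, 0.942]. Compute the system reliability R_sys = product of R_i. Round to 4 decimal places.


Components: [0.8272, 0.8086, 0.9243, 0.8828, 0.942]
After component 1 (R=0.8272): product = 0.8272
After component 2 (R=0.8086): product = 0.6689
After component 3 (R=0.9243): product = 0.6182
After component 4 (R=0.8828): product = 0.5458
After component 5 (R=0.942): product = 0.5141
R_sys = 0.5141

0.5141


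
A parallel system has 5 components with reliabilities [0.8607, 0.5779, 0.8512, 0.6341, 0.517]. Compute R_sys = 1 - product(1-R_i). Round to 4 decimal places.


Components: [0.8607, 0.5779, 0.8512, 0.6341, 0.517]
(1 - 0.8607) = 0.1393, running product = 0.1393
(1 - 0.5779) = 0.4221, running product = 0.0588
(1 - 0.8512) = 0.1488, running product = 0.0087
(1 - 0.6341) = 0.3659, running product = 0.0032
(1 - 0.517) = 0.483, running product = 0.0015
Product of (1-R_i) = 0.0015
R_sys = 1 - 0.0015 = 0.9985

0.9985


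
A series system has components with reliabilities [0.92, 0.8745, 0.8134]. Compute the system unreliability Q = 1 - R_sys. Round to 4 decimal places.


Components: [0.92, 0.8745, 0.8134]
After component 1: product = 0.92
After component 2: product = 0.8045
After component 3: product = 0.6544
R_sys = 0.6544
Q = 1 - 0.6544 = 0.3456

0.3456


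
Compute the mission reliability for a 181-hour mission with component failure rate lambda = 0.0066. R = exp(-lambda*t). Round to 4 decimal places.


lambda = 0.0066
mission_time = 181
lambda * t = 0.0066 * 181 = 1.1946
R = exp(-1.1946)
R = 0.3028

0.3028


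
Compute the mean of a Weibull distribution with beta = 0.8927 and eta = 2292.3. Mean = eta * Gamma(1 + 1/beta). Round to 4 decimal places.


beta = 0.8927, eta = 2292.3
1/beta = 1.1202
1 + 1/beta = 2.1202
Gamma(2.1202) = 1.0569
Mean = 2292.3 * 1.0569
Mean = 2422.7884

2422.7884


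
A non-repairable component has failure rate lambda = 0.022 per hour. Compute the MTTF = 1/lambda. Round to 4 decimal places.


lambda = 0.022
MTTF = 1 / 0.022
MTTF = 45.4545

45.4545


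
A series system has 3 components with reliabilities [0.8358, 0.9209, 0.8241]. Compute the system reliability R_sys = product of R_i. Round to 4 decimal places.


Components: [0.8358, 0.9209, 0.8241]
After component 1 (R=0.8358): product = 0.8358
After component 2 (R=0.9209): product = 0.7697
After component 3 (R=0.8241): product = 0.6343
R_sys = 0.6343

0.6343


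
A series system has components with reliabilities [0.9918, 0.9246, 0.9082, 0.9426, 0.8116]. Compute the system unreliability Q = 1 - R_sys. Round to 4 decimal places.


Components: [0.9918, 0.9246, 0.9082, 0.9426, 0.8116]
After component 1: product = 0.9918
After component 2: product = 0.917
After component 3: product = 0.8328
After component 4: product = 0.785
After component 5: product = 0.6371
R_sys = 0.6371
Q = 1 - 0.6371 = 0.3629

0.3629


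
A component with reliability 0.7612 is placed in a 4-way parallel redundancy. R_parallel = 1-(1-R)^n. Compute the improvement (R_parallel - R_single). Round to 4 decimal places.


R_single = 0.7612, n = 4
1 - R_single = 0.2388
(1 - R_single)^n = 0.2388^4 = 0.0033
R_parallel = 1 - 0.0033 = 0.9967
Improvement = 0.9967 - 0.7612
Improvement = 0.2355

0.2355


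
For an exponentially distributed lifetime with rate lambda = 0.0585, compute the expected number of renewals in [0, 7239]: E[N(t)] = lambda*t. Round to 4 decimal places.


lambda = 0.0585
t = 7239
E[N(t)] = lambda * t
E[N(t)] = 0.0585 * 7239
E[N(t)] = 423.4815

423.4815


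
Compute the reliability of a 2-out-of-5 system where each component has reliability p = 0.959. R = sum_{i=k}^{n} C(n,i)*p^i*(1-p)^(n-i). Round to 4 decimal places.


k = 2, n = 5, p = 0.959
i=2: C(5,2)=10 * 0.959^2 * 0.041^3 = 0.0006
i=3: C(5,3)=10 * 0.959^3 * 0.041^2 = 0.0148
i=4: C(5,4)=5 * 0.959^4 * 0.041^1 = 0.1734
i=5: C(5,5)=1 * 0.959^5 * 0.041^0 = 0.8111
R = sum of terms = 1.0

1.0


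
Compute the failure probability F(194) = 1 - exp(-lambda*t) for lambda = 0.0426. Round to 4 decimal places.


lambda = 0.0426, t = 194
lambda * t = 8.2644
exp(-8.2644) = 0.0003
F(t) = 1 - 0.0003
F(t) = 0.9997

0.9997


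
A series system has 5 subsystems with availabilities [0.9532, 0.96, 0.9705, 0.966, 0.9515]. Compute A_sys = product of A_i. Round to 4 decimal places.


Subsystems: [0.9532, 0.96, 0.9705, 0.966, 0.9515]
After subsystem 1 (A=0.9532): product = 0.9532
After subsystem 2 (A=0.96): product = 0.9151
After subsystem 3 (A=0.9705): product = 0.8881
After subsystem 4 (A=0.966): product = 0.8579
After subsystem 5 (A=0.9515): product = 0.8163
A_sys = 0.8163

0.8163


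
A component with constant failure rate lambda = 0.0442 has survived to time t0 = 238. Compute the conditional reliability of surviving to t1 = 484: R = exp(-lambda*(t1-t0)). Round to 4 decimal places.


lambda = 0.0442
t0 = 238, t1 = 484
t1 - t0 = 246
lambda * (t1-t0) = 0.0442 * 246 = 10.8732
R = exp(-10.8732)
R = 0.0

0.0


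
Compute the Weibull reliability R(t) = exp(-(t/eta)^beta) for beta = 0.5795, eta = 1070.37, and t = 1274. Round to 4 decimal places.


beta = 0.5795, eta = 1070.37, t = 1274
t/eta = 1274 / 1070.37 = 1.1902
(t/eta)^beta = 1.1902^0.5795 = 1.1062
R(t) = exp(-1.1062)
R(t) = 0.3308

0.3308


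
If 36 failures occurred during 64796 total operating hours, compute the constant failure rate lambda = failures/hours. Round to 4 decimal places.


failures = 36
total_hours = 64796
lambda = 36 / 64796
lambda = 0.0006

0.0006


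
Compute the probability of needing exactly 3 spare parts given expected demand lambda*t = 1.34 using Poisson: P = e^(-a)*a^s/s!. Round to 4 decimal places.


a = 1.34, s = 3
e^(-a) = e^(-1.34) = 0.2618
a^s = 1.34^3 = 2.4061
s! = 6
P = 0.2618 * 2.4061 / 6
P = 0.105

0.105


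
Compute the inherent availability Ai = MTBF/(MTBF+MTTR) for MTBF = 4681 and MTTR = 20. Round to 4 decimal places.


MTBF = 4681
MTTR = 20
MTBF + MTTR = 4701
Ai = 4681 / 4701
Ai = 0.9957

0.9957


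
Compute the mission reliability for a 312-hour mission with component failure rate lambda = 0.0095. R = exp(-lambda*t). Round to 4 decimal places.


lambda = 0.0095
mission_time = 312
lambda * t = 0.0095 * 312 = 2.964
R = exp(-2.964)
R = 0.0516

0.0516


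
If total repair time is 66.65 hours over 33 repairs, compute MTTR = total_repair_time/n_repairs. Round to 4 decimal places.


total_repair_time = 66.65
n_repairs = 33
MTTR = 66.65 / 33
MTTR = 2.0197

2.0197


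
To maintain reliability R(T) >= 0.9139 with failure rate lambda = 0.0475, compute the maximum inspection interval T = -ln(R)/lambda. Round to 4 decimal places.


R_target = 0.9139
lambda = 0.0475
-ln(0.9139) = 0.09
T = 0.09 / 0.0475
T = 1.8955

1.8955


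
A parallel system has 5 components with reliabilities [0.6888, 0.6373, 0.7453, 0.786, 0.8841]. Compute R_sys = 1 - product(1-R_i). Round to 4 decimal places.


Components: [0.6888, 0.6373, 0.7453, 0.786, 0.8841]
(1 - 0.6888) = 0.3112, running product = 0.3112
(1 - 0.6373) = 0.3627, running product = 0.1129
(1 - 0.7453) = 0.2547, running product = 0.0287
(1 - 0.786) = 0.214, running product = 0.0062
(1 - 0.8841) = 0.1159, running product = 0.0007
Product of (1-R_i) = 0.0007
R_sys = 1 - 0.0007 = 0.9993

0.9993


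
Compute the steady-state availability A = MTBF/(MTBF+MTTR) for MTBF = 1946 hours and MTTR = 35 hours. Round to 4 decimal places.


MTBF = 1946
MTTR = 35
MTBF + MTTR = 1981
A = 1946 / 1981
A = 0.9823

0.9823


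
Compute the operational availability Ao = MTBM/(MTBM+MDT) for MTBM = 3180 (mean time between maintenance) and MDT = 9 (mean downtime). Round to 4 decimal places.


MTBM = 3180
MDT = 9
MTBM + MDT = 3189
Ao = 3180 / 3189
Ao = 0.9972

0.9972


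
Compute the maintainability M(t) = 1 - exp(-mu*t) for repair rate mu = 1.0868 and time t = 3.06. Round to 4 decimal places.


mu = 1.0868, t = 3.06
mu * t = 1.0868 * 3.06 = 3.3256
exp(-3.3256) = 0.036
M(t) = 1 - 0.036
M(t) = 0.964

0.964


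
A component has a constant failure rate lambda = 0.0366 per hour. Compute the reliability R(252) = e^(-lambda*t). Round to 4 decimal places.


lambda = 0.0366
t = 252
lambda * t = 9.2232
R(t) = e^(-9.2232)
R(t) = 0.0001

0.0001


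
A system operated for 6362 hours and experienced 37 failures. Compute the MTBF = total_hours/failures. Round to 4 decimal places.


total_hours = 6362
failures = 37
MTBF = 6362 / 37
MTBF = 171.9459

171.9459


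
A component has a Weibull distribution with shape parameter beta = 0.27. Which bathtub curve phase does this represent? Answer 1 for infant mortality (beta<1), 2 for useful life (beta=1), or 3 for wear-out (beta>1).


beta = 0.27
Compare beta to 1:
beta < 1 => infant mortality (phase 1)
beta = 1 => useful life (phase 2)
beta > 1 => wear-out (phase 3)
Since beta = 0.27, this is infant mortality (decreasing failure rate)
Phase = 1

1


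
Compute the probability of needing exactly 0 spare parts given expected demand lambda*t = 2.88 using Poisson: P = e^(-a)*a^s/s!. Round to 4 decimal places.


a = 2.88, s = 0
e^(-a) = e^(-2.88) = 0.0561
a^s = 2.88^0 = 1.0
s! = 1
P = 0.0561 * 1.0 / 1
P = 0.0561

0.0561


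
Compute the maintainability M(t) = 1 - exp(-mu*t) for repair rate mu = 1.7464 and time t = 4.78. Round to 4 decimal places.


mu = 1.7464, t = 4.78
mu * t = 1.7464 * 4.78 = 8.3478
exp(-8.3478) = 0.0002
M(t) = 1 - 0.0002
M(t) = 0.9998

0.9998


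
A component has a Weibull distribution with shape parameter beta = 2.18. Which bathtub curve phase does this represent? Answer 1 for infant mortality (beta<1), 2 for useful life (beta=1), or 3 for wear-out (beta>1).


beta = 2.18
Compare beta to 1:
beta < 1 => infant mortality (phase 1)
beta = 1 => useful life (phase 2)
beta > 1 => wear-out (phase 3)
Since beta = 2.18, this is wear-out (increasing failure rate)
Phase = 3

3


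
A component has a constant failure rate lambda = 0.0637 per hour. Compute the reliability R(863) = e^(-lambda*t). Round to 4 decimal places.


lambda = 0.0637
t = 863
lambda * t = 54.9731
R(t) = e^(-54.9731)
R(t) = 0.0

0.0


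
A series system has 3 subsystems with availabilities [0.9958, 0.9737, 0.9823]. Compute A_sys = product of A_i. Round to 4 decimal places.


Subsystems: [0.9958, 0.9737, 0.9823]
After subsystem 1 (A=0.9958): product = 0.9958
After subsystem 2 (A=0.9737): product = 0.9696
After subsystem 3 (A=0.9823): product = 0.9524
A_sys = 0.9524

0.9524


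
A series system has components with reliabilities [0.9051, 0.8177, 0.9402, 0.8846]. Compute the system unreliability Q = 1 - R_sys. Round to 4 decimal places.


Components: [0.9051, 0.8177, 0.9402, 0.8846]
After component 1: product = 0.9051
After component 2: product = 0.7401
After component 3: product = 0.6958
After component 4: product = 0.6155
R_sys = 0.6155
Q = 1 - 0.6155 = 0.3845

0.3845


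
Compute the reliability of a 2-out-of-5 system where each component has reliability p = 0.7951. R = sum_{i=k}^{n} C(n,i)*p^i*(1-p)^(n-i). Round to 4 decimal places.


k = 2, n = 5, p = 0.7951
i=2: C(5,2)=10 * 0.7951^2 * 0.2049^3 = 0.0544
i=3: C(5,3)=10 * 0.7951^3 * 0.2049^2 = 0.211
i=4: C(5,4)=5 * 0.7951^4 * 0.2049^1 = 0.4094
i=5: C(5,5)=1 * 0.7951^5 * 0.2049^0 = 0.3178
R = sum of terms = 0.9926

0.9926


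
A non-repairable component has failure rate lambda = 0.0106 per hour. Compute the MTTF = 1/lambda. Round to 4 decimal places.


lambda = 0.0106
MTTF = 1 / 0.0106
MTTF = 94.3396

94.3396


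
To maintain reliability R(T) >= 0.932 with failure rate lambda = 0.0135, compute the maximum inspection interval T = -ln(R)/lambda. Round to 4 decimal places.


R_target = 0.932
lambda = 0.0135
-ln(0.932) = 0.0704
T = 0.0704 / 0.0135
T = 5.2165

5.2165


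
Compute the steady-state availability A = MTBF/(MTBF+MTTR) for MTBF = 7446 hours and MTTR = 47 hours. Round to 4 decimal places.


MTBF = 7446
MTTR = 47
MTBF + MTTR = 7493
A = 7446 / 7493
A = 0.9937

0.9937


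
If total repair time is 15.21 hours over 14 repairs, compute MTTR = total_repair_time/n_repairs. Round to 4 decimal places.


total_repair_time = 15.21
n_repairs = 14
MTTR = 15.21 / 14
MTTR = 1.0864

1.0864


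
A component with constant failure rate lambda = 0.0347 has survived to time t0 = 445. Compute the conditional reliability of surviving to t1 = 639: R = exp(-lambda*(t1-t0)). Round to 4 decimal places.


lambda = 0.0347
t0 = 445, t1 = 639
t1 - t0 = 194
lambda * (t1-t0) = 0.0347 * 194 = 6.7318
R = exp(-6.7318)
R = 0.0012

0.0012


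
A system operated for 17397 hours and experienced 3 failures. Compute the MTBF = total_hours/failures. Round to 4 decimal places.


total_hours = 17397
failures = 3
MTBF = 17397 / 3
MTBF = 5799.0

5799.0


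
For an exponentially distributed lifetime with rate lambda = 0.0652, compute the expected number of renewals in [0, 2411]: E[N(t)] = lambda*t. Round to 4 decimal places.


lambda = 0.0652
t = 2411
E[N(t)] = lambda * t
E[N(t)] = 0.0652 * 2411
E[N(t)] = 157.1972

157.1972


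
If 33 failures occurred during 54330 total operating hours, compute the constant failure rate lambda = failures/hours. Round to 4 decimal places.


failures = 33
total_hours = 54330
lambda = 33 / 54330
lambda = 0.0006

0.0006


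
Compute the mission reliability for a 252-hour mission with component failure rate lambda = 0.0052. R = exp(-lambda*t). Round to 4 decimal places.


lambda = 0.0052
mission_time = 252
lambda * t = 0.0052 * 252 = 1.3104
R = exp(-1.3104)
R = 0.2697

0.2697


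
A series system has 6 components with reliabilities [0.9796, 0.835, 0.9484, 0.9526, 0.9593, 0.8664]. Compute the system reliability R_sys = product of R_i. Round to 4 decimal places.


Components: [0.9796, 0.835, 0.9484, 0.9526, 0.9593, 0.8664]
After component 1 (R=0.9796): product = 0.9796
After component 2 (R=0.835): product = 0.818
After component 3 (R=0.9484): product = 0.7758
After component 4 (R=0.9526): product = 0.739
After component 5 (R=0.9593): product = 0.7089
After component 6 (R=0.8664): product = 0.6142
R_sys = 0.6142

0.6142


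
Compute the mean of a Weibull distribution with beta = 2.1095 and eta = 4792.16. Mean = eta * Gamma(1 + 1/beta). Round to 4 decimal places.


beta = 2.1095, eta = 4792.16
1/beta = 0.474
1 + 1/beta = 1.474
Gamma(1.474) = 0.8857
Mean = 4792.16 * 0.8857
Mean = 4244.2675

4244.2675


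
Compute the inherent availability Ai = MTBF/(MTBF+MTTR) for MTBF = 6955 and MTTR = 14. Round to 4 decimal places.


MTBF = 6955
MTTR = 14
MTBF + MTTR = 6969
Ai = 6955 / 6969
Ai = 0.998

0.998


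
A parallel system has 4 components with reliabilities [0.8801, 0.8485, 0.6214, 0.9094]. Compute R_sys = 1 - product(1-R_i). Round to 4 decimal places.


Components: [0.8801, 0.8485, 0.6214, 0.9094]
(1 - 0.8801) = 0.1199, running product = 0.1199
(1 - 0.8485) = 0.1515, running product = 0.0182
(1 - 0.6214) = 0.3786, running product = 0.0069
(1 - 0.9094) = 0.0906, running product = 0.0006
Product of (1-R_i) = 0.0006
R_sys = 1 - 0.0006 = 0.9994

0.9994


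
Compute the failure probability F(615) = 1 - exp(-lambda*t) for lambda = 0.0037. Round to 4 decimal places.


lambda = 0.0037, t = 615
lambda * t = 2.2755
exp(-2.2755) = 0.1027
F(t) = 1 - 0.1027
F(t) = 0.8973

0.8973


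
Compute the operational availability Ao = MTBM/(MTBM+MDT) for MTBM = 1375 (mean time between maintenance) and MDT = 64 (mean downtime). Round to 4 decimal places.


MTBM = 1375
MDT = 64
MTBM + MDT = 1439
Ao = 1375 / 1439
Ao = 0.9555

0.9555


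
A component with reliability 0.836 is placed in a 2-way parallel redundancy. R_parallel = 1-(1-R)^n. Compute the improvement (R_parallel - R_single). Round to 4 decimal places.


R_single = 0.836, n = 2
1 - R_single = 0.164
(1 - R_single)^n = 0.164^2 = 0.0269
R_parallel = 1 - 0.0269 = 0.9731
Improvement = 0.9731 - 0.836
Improvement = 0.1371

0.1371


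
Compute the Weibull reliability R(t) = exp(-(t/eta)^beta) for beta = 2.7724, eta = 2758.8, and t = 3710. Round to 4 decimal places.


beta = 2.7724, eta = 2758.8, t = 3710
t/eta = 3710 / 2758.8 = 1.3448
(t/eta)^beta = 1.3448^2.7724 = 2.2734
R(t) = exp(-2.2734)
R(t) = 0.103

0.103


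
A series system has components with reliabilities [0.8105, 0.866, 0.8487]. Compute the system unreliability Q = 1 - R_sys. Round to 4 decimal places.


Components: [0.8105, 0.866, 0.8487]
After component 1: product = 0.8105
After component 2: product = 0.7019
After component 3: product = 0.5957
R_sys = 0.5957
Q = 1 - 0.5957 = 0.4043

0.4043


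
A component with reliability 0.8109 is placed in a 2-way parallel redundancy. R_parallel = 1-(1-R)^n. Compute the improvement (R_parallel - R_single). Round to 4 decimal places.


R_single = 0.8109, n = 2
1 - R_single = 0.1891
(1 - R_single)^n = 0.1891^2 = 0.0358
R_parallel = 1 - 0.0358 = 0.9642
Improvement = 0.9642 - 0.8109
Improvement = 0.1533

0.1533


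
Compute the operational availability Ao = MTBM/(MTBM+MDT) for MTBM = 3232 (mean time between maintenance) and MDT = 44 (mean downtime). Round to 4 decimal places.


MTBM = 3232
MDT = 44
MTBM + MDT = 3276
Ao = 3232 / 3276
Ao = 0.9866

0.9866


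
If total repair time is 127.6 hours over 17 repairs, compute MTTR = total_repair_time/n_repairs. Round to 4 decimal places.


total_repair_time = 127.6
n_repairs = 17
MTTR = 127.6 / 17
MTTR = 7.5059

7.5059


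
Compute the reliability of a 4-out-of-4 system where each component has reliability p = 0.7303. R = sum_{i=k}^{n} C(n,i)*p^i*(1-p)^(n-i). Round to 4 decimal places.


k = 4, n = 4, p = 0.7303
i=4: C(4,4)=1 * 0.7303^4 * 0.2697^0 = 0.2844
R = sum of terms = 0.2844

0.2844


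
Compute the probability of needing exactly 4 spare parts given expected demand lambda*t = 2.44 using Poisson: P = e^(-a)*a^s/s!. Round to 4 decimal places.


a = 2.44, s = 4
e^(-a) = e^(-2.44) = 0.0872
a^s = 2.44^4 = 35.4454
s! = 24
P = 0.0872 * 35.4454 / 24
P = 0.1287

0.1287


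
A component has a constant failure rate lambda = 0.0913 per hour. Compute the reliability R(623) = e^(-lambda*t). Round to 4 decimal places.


lambda = 0.0913
t = 623
lambda * t = 56.8799
R(t) = e^(-56.8799)
R(t) = 0.0

0.0


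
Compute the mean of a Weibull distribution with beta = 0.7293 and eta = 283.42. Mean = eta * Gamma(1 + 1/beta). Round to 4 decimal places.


beta = 0.7293, eta = 283.42
1/beta = 1.3712
1 + 1/beta = 2.3712
Gamma(2.3712) = 1.2193
Mean = 283.42 * 1.2193
Mean = 345.5669

345.5669


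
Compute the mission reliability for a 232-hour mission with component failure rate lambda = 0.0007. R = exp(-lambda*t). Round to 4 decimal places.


lambda = 0.0007
mission_time = 232
lambda * t = 0.0007 * 232 = 0.1624
R = exp(-0.1624)
R = 0.8501

0.8501


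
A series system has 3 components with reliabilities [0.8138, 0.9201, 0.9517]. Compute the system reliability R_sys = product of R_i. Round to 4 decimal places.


Components: [0.8138, 0.9201, 0.9517]
After component 1 (R=0.8138): product = 0.8138
After component 2 (R=0.9201): product = 0.7488
After component 3 (R=0.9517): product = 0.7126
R_sys = 0.7126

0.7126


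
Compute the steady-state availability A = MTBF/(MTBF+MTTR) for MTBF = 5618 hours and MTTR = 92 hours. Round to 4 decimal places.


MTBF = 5618
MTTR = 92
MTBF + MTTR = 5710
A = 5618 / 5710
A = 0.9839

0.9839


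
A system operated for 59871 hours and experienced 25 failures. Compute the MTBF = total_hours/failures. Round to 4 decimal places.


total_hours = 59871
failures = 25
MTBF = 59871 / 25
MTBF = 2394.84

2394.84


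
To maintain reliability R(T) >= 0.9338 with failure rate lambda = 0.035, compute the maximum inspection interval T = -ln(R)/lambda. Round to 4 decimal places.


R_target = 0.9338
lambda = 0.035
-ln(0.9338) = 0.0685
T = 0.0685 / 0.035
T = 1.9569

1.9569


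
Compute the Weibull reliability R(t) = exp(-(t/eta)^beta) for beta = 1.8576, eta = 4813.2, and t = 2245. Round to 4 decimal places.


beta = 1.8576, eta = 4813.2, t = 2245
t/eta = 2245 / 4813.2 = 0.4664
(t/eta)^beta = 0.4664^1.8576 = 0.2425
R(t) = exp(-0.2425)
R(t) = 0.7847

0.7847


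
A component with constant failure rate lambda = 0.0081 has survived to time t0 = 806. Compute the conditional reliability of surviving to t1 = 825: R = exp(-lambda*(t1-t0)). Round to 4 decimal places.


lambda = 0.0081
t0 = 806, t1 = 825
t1 - t0 = 19
lambda * (t1-t0) = 0.0081 * 19 = 0.1539
R = exp(-0.1539)
R = 0.8574

0.8574


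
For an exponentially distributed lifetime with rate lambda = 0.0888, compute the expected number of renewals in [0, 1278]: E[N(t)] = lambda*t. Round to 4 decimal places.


lambda = 0.0888
t = 1278
E[N(t)] = lambda * t
E[N(t)] = 0.0888 * 1278
E[N(t)] = 113.4864

113.4864


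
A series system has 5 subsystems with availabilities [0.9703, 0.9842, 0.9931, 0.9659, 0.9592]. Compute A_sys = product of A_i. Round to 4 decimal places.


Subsystems: [0.9703, 0.9842, 0.9931, 0.9659, 0.9592]
After subsystem 1 (A=0.9703): product = 0.9703
After subsystem 2 (A=0.9842): product = 0.955
After subsystem 3 (A=0.9931): product = 0.9484
After subsystem 4 (A=0.9659): product = 0.916
After subsystem 5 (A=0.9592): product = 0.8787
A_sys = 0.8787

0.8787


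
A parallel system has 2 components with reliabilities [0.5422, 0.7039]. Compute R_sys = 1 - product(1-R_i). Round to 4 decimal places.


Components: [0.5422, 0.7039]
(1 - 0.5422) = 0.4578, running product = 0.4578
(1 - 0.7039) = 0.2961, running product = 0.1356
Product of (1-R_i) = 0.1356
R_sys = 1 - 0.1356 = 0.8644

0.8644


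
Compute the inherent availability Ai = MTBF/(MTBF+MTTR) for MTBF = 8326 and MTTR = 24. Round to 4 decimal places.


MTBF = 8326
MTTR = 24
MTBF + MTTR = 8350
Ai = 8326 / 8350
Ai = 0.9971

0.9971


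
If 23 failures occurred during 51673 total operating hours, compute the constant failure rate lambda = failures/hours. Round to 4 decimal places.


failures = 23
total_hours = 51673
lambda = 23 / 51673
lambda = 0.0004

0.0004


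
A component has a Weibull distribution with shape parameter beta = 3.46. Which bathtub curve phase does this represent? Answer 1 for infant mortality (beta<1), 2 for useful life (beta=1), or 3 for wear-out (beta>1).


beta = 3.46
Compare beta to 1:
beta < 1 => infant mortality (phase 1)
beta = 1 => useful life (phase 2)
beta > 1 => wear-out (phase 3)
Since beta = 3.46, this is wear-out (increasing failure rate)
Phase = 3

3


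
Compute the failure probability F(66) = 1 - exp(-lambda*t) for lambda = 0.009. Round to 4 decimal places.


lambda = 0.009, t = 66
lambda * t = 0.594
exp(-0.594) = 0.5521
F(t) = 1 - 0.5521
F(t) = 0.4479

0.4479


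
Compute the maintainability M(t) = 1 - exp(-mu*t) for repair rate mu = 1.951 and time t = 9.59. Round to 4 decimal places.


mu = 1.951, t = 9.59
mu * t = 1.951 * 9.59 = 18.7101
exp(-18.7101) = 0.0
M(t) = 1 - 0.0
M(t) = 1.0

1.0


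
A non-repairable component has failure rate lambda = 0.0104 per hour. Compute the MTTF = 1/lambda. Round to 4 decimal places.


lambda = 0.0104
MTTF = 1 / 0.0104
MTTF = 96.1538

96.1538


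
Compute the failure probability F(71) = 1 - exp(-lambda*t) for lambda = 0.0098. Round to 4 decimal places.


lambda = 0.0098, t = 71
lambda * t = 0.6958
exp(-0.6958) = 0.4987
F(t) = 1 - 0.4987
F(t) = 0.5013

0.5013


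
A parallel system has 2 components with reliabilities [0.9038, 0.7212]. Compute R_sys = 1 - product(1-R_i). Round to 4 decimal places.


Components: [0.9038, 0.7212]
(1 - 0.9038) = 0.0962, running product = 0.0962
(1 - 0.7212) = 0.2788, running product = 0.0268
Product of (1-R_i) = 0.0268
R_sys = 1 - 0.0268 = 0.9732

0.9732


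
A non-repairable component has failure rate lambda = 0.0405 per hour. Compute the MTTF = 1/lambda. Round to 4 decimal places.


lambda = 0.0405
MTTF = 1 / 0.0405
MTTF = 24.6914

24.6914


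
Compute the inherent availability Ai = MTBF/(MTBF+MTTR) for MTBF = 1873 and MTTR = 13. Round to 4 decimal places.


MTBF = 1873
MTTR = 13
MTBF + MTTR = 1886
Ai = 1873 / 1886
Ai = 0.9931

0.9931


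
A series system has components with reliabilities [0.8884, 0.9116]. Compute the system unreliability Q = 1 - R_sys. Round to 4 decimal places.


Components: [0.8884, 0.9116]
After component 1: product = 0.8884
After component 2: product = 0.8099
R_sys = 0.8099
Q = 1 - 0.8099 = 0.1901

0.1901


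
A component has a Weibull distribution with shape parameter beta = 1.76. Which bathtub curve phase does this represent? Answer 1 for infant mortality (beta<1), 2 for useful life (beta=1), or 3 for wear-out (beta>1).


beta = 1.76
Compare beta to 1:
beta < 1 => infant mortality (phase 1)
beta = 1 => useful life (phase 2)
beta > 1 => wear-out (phase 3)
Since beta = 1.76, this is wear-out (increasing failure rate)
Phase = 3

3


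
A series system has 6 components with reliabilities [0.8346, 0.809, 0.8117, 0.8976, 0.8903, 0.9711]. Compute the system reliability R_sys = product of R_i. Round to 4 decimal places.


Components: [0.8346, 0.809, 0.8117, 0.8976, 0.8903, 0.9711]
After component 1 (R=0.8346): product = 0.8346
After component 2 (R=0.809): product = 0.6752
After component 3 (R=0.8117): product = 0.5481
After component 4 (R=0.8976): product = 0.4919
After component 5 (R=0.8903): product = 0.438
After component 6 (R=0.9711): product = 0.4253
R_sys = 0.4253

0.4253


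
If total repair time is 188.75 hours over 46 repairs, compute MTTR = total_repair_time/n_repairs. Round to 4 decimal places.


total_repair_time = 188.75
n_repairs = 46
MTTR = 188.75 / 46
MTTR = 4.1033

4.1033


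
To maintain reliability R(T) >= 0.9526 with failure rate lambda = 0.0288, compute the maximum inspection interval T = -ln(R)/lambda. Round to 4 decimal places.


R_target = 0.9526
lambda = 0.0288
-ln(0.9526) = 0.0486
T = 0.0486 / 0.0288
T = 1.6861

1.6861


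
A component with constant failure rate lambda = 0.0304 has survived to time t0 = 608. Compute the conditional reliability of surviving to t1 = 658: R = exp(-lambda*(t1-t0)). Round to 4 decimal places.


lambda = 0.0304
t0 = 608, t1 = 658
t1 - t0 = 50
lambda * (t1-t0) = 0.0304 * 50 = 1.52
R = exp(-1.52)
R = 0.2187

0.2187


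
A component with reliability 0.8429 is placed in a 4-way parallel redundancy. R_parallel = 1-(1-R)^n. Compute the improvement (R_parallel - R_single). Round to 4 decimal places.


R_single = 0.8429, n = 4
1 - R_single = 0.1571
(1 - R_single)^n = 0.1571^4 = 0.0006
R_parallel = 1 - 0.0006 = 0.9994
Improvement = 0.9994 - 0.8429
Improvement = 0.1565

0.1565


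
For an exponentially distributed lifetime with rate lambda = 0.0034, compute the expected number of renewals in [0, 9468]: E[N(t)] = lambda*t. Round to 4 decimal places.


lambda = 0.0034
t = 9468
E[N(t)] = lambda * t
E[N(t)] = 0.0034 * 9468
E[N(t)] = 32.1912

32.1912


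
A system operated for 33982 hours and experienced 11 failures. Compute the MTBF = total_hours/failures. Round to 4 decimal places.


total_hours = 33982
failures = 11
MTBF = 33982 / 11
MTBF = 3089.2727

3089.2727


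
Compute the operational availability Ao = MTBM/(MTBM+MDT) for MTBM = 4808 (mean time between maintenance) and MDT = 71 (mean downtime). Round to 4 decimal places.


MTBM = 4808
MDT = 71
MTBM + MDT = 4879
Ao = 4808 / 4879
Ao = 0.9854

0.9854


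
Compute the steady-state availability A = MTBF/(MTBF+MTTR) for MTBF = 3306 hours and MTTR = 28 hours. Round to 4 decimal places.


MTBF = 3306
MTTR = 28
MTBF + MTTR = 3334
A = 3306 / 3334
A = 0.9916

0.9916


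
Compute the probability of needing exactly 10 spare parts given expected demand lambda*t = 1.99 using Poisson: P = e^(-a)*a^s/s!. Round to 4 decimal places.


a = 1.99, s = 10
e^(-a) = e^(-1.99) = 0.1367
a^s = 1.99^10 = 973.9368
s! = 3628800
P = 0.1367 * 973.9368 / 3628800
P = 0.0

0.0


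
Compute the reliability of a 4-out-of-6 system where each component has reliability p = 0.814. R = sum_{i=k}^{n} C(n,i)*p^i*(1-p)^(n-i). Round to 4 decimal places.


k = 4, n = 6, p = 0.814
i=4: C(6,4)=15 * 0.814^4 * 0.186^2 = 0.2278
i=5: C(6,5)=6 * 0.814^5 * 0.186^1 = 0.3988
i=6: C(6,6)=1 * 0.814^6 * 0.186^0 = 0.2909
R = sum of terms = 0.9176

0.9176


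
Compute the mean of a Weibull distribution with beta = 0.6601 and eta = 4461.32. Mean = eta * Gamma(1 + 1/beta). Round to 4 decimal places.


beta = 0.6601, eta = 4461.32
1/beta = 1.5149
1 + 1/beta = 2.5149
Gamma(2.5149) = 1.3434
Mean = 4461.32 * 1.3434
Mean = 5993.4938

5993.4938


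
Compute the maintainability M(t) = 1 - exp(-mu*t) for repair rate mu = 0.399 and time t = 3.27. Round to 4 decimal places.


mu = 0.399, t = 3.27
mu * t = 0.399 * 3.27 = 1.3047
exp(-1.3047) = 0.2712
M(t) = 1 - 0.2712
M(t) = 0.7288

0.7288


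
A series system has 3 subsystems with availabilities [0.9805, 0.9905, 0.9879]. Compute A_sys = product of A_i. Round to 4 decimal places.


Subsystems: [0.9805, 0.9905, 0.9879]
After subsystem 1 (A=0.9805): product = 0.9805
After subsystem 2 (A=0.9905): product = 0.9712
After subsystem 3 (A=0.9879): product = 0.9594
A_sys = 0.9594

0.9594


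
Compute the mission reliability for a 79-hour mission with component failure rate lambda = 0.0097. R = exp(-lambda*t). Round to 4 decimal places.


lambda = 0.0097
mission_time = 79
lambda * t = 0.0097 * 79 = 0.7663
R = exp(-0.7663)
R = 0.4647

0.4647


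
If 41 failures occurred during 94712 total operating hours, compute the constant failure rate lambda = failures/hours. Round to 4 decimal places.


failures = 41
total_hours = 94712
lambda = 41 / 94712
lambda = 0.0004

0.0004


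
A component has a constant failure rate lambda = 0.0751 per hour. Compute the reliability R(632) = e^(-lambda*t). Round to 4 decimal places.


lambda = 0.0751
t = 632
lambda * t = 47.4632
R(t) = e^(-47.4632)
R(t) = 0.0

0.0


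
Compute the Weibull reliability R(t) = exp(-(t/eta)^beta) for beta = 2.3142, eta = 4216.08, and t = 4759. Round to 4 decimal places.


beta = 2.3142, eta = 4216.08, t = 4759
t/eta = 4759 / 4216.08 = 1.1288
(t/eta)^beta = 1.1288^2.3142 = 1.3236
R(t) = exp(-1.3236)
R(t) = 0.2662

0.2662
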